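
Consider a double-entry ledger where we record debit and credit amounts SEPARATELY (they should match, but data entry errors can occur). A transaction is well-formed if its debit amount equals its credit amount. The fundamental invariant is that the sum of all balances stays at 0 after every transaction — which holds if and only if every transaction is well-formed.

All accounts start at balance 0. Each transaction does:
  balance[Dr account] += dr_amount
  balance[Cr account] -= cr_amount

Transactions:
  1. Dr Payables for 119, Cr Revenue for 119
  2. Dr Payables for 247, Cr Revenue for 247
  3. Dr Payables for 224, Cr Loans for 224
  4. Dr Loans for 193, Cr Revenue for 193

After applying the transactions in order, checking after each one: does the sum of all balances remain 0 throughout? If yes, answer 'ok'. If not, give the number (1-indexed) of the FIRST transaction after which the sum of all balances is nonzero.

Answer: ok

Derivation:
After txn 1: dr=119 cr=119 sum_balances=0
After txn 2: dr=247 cr=247 sum_balances=0
After txn 3: dr=224 cr=224 sum_balances=0
After txn 4: dr=193 cr=193 sum_balances=0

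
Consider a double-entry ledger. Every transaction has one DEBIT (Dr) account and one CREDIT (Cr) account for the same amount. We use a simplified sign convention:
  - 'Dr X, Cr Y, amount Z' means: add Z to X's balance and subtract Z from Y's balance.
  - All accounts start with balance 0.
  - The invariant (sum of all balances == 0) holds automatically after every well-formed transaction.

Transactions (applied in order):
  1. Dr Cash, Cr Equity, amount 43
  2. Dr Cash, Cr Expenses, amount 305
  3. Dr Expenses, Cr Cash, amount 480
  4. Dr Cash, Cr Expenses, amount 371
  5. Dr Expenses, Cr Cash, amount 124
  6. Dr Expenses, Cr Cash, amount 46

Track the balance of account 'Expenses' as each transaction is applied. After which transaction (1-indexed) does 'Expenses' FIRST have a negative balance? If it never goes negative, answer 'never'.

Answer: 2

Derivation:
After txn 1: Expenses=0
After txn 2: Expenses=-305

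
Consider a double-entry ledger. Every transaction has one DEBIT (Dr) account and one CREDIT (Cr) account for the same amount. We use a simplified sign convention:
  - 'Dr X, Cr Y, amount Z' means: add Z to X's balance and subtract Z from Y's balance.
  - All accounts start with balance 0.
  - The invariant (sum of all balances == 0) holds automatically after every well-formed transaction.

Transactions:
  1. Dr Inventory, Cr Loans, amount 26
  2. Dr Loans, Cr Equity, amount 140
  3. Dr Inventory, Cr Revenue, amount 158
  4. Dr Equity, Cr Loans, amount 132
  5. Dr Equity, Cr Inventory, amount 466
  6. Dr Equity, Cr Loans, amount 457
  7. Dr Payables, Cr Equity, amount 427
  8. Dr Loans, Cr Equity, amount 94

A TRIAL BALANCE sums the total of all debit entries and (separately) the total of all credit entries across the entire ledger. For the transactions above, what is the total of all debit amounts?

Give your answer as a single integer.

Answer: 1900

Derivation:
Txn 1: debit+=26
Txn 2: debit+=140
Txn 3: debit+=158
Txn 4: debit+=132
Txn 5: debit+=466
Txn 6: debit+=457
Txn 7: debit+=427
Txn 8: debit+=94
Total debits = 1900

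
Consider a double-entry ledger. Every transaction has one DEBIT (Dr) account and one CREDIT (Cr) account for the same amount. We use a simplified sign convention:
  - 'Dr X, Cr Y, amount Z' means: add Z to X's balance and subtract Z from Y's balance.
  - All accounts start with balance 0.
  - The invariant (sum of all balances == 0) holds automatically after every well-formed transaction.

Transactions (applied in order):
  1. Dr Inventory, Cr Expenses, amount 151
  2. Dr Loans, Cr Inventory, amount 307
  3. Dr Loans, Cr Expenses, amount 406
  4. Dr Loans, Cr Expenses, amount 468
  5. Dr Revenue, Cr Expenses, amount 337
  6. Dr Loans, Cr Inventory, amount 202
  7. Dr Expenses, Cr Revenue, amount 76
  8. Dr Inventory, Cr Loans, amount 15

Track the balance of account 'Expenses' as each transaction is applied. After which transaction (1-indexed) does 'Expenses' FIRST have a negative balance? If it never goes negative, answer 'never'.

Answer: 1

Derivation:
After txn 1: Expenses=-151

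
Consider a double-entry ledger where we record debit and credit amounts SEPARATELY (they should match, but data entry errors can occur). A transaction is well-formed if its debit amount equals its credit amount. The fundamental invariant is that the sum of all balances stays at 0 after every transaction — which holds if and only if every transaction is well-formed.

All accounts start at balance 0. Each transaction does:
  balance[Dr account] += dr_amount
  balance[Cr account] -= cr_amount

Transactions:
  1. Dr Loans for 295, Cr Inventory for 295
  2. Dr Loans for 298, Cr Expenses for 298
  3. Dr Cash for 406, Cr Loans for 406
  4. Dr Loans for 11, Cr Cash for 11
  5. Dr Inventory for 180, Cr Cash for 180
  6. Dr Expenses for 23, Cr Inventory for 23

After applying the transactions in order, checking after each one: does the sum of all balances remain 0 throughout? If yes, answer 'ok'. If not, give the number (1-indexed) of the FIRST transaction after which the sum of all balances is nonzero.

Answer: ok

Derivation:
After txn 1: dr=295 cr=295 sum_balances=0
After txn 2: dr=298 cr=298 sum_balances=0
After txn 3: dr=406 cr=406 sum_balances=0
After txn 4: dr=11 cr=11 sum_balances=0
After txn 5: dr=180 cr=180 sum_balances=0
After txn 6: dr=23 cr=23 sum_balances=0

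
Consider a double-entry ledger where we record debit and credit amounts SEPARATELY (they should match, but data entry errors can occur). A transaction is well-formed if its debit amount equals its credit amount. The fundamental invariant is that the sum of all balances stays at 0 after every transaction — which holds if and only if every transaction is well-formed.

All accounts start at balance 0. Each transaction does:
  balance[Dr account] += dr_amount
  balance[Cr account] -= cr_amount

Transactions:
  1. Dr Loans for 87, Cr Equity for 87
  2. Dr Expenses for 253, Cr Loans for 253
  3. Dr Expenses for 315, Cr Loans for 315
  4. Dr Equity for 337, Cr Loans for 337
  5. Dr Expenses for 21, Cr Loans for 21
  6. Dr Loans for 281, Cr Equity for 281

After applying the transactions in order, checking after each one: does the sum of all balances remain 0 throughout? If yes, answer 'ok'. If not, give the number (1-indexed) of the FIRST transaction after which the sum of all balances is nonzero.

Answer: ok

Derivation:
After txn 1: dr=87 cr=87 sum_balances=0
After txn 2: dr=253 cr=253 sum_balances=0
After txn 3: dr=315 cr=315 sum_balances=0
After txn 4: dr=337 cr=337 sum_balances=0
After txn 5: dr=21 cr=21 sum_balances=0
After txn 6: dr=281 cr=281 sum_balances=0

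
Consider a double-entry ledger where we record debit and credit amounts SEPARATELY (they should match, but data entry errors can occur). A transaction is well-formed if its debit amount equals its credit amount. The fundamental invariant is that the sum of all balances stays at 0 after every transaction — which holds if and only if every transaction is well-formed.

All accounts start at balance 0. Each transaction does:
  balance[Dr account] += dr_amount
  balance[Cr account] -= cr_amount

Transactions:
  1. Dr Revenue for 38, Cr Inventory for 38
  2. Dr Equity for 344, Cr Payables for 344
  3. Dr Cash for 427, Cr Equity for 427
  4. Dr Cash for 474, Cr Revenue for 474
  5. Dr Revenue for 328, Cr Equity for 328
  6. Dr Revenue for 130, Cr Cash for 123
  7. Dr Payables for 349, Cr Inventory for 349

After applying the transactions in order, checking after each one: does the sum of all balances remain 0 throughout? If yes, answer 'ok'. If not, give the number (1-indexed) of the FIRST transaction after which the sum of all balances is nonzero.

Answer: 6

Derivation:
After txn 1: dr=38 cr=38 sum_balances=0
After txn 2: dr=344 cr=344 sum_balances=0
After txn 3: dr=427 cr=427 sum_balances=0
After txn 4: dr=474 cr=474 sum_balances=0
After txn 5: dr=328 cr=328 sum_balances=0
After txn 6: dr=130 cr=123 sum_balances=7
After txn 7: dr=349 cr=349 sum_balances=7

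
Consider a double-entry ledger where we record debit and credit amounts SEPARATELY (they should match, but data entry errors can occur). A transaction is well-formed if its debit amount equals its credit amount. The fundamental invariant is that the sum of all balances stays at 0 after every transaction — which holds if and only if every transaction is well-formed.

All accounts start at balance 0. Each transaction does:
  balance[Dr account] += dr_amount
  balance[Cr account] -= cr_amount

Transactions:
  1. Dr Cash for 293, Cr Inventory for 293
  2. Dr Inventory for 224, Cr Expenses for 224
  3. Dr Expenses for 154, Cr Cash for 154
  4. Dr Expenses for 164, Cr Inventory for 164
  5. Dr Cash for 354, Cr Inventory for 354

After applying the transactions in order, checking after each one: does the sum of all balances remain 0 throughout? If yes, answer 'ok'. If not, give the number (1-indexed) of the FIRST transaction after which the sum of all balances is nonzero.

After txn 1: dr=293 cr=293 sum_balances=0
After txn 2: dr=224 cr=224 sum_balances=0
After txn 3: dr=154 cr=154 sum_balances=0
After txn 4: dr=164 cr=164 sum_balances=0
After txn 5: dr=354 cr=354 sum_balances=0

Answer: ok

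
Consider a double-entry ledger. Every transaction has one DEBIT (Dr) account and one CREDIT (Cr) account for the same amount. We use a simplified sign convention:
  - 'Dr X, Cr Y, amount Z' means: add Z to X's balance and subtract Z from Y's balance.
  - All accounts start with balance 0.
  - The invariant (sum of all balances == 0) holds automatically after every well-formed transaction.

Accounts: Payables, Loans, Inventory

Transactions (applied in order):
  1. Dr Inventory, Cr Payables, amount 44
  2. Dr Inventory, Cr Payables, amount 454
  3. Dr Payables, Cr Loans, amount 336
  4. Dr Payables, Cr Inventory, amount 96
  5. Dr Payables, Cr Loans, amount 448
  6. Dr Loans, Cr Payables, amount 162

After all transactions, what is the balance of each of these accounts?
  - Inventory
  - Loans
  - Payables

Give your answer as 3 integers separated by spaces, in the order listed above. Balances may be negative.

Answer: 402 -622 220

Derivation:
After txn 1 (Dr Inventory, Cr Payables, amount 44): Inventory=44 Payables=-44
After txn 2 (Dr Inventory, Cr Payables, amount 454): Inventory=498 Payables=-498
After txn 3 (Dr Payables, Cr Loans, amount 336): Inventory=498 Loans=-336 Payables=-162
After txn 4 (Dr Payables, Cr Inventory, amount 96): Inventory=402 Loans=-336 Payables=-66
After txn 5 (Dr Payables, Cr Loans, amount 448): Inventory=402 Loans=-784 Payables=382
After txn 6 (Dr Loans, Cr Payables, amount 162): Inventory=402 Loans=-622 Payables=220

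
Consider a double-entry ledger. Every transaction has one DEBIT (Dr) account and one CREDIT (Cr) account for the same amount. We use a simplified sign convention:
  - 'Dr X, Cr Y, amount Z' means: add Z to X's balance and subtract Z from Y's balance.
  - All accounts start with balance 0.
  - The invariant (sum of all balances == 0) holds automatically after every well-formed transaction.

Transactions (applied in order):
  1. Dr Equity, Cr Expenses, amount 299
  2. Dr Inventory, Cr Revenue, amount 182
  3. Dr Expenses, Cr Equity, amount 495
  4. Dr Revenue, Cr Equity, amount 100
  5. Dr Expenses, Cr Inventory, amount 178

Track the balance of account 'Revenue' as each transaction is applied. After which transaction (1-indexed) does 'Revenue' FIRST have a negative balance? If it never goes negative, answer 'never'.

Answer: 2

Derivation:
After txn 1: Revenue=0
After txn 2: Revenue=-182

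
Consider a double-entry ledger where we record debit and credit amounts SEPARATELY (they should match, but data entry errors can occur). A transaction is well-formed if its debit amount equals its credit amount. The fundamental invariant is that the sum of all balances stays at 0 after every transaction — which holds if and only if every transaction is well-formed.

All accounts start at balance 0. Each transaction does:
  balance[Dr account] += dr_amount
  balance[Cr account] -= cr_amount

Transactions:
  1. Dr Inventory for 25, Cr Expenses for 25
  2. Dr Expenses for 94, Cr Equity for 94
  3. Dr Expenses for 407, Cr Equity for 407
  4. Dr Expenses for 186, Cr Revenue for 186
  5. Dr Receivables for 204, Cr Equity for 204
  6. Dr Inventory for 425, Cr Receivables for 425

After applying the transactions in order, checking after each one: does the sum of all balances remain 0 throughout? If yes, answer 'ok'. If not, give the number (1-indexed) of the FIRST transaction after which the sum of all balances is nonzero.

After txn 1: dr=25 cr=25 sum_balances=0
After txn 2: dr=94 cr=94 sum_balances=0
After txn 3: dr=407 cr=407 sum_balances=0
After txn 4: dr=186 cr=186 sum_balances=0
After txn 5: dr=204 cr=204 sum_balances=0
After txn 6: dr=425 cr=425 sum_balances=0

Answer: ok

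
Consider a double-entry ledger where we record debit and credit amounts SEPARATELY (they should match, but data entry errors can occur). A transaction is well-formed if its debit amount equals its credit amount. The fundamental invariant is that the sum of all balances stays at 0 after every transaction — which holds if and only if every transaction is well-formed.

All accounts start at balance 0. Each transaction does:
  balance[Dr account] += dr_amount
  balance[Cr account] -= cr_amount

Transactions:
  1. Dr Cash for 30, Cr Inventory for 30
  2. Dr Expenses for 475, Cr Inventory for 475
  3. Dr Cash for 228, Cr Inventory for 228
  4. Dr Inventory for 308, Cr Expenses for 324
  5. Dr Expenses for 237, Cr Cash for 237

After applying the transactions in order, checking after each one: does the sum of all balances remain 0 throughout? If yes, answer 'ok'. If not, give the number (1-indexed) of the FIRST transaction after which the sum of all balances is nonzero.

After txn 1: dr=30 cr=30 sum_balances=0
After txn 2: dr=475 cr=475 sum_balances=0
After txn 3: dr=228 cr=228 sum_balances=0
After txn 4: dr=308 cr=324 sum_balances=-16
After txn 5: dr=237 cr=237 sum_balances=-16

Answer: 4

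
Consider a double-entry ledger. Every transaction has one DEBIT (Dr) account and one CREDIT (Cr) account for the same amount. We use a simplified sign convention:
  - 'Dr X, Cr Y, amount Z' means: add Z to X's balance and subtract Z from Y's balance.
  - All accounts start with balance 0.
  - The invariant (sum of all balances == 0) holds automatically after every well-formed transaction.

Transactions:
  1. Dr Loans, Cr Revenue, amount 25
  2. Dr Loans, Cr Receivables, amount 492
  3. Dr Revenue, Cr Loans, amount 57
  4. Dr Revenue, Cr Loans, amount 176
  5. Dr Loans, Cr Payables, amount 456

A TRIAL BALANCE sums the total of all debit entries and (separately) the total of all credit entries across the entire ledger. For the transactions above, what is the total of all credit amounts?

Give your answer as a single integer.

Answer: 1206

Derivation:
Txn 1: credit+=25
Txn 2: credit+=492
Txn 3: credit+=57
Txn 4: credit+=176
Txn 5: credit+=456
Total credits = 1206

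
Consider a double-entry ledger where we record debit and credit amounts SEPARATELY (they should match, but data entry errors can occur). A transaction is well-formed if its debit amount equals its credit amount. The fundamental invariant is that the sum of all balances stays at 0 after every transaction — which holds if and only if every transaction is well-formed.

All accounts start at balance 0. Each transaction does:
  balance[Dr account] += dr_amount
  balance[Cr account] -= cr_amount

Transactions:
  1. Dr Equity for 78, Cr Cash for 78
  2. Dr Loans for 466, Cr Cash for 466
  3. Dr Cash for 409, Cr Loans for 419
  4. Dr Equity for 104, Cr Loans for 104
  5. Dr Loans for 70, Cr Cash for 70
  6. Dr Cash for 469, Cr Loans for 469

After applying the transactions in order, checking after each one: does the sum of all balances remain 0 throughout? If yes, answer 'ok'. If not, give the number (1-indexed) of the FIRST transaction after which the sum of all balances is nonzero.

Answer: 3

Derivation:
After txn 1: dr=78 cr=78 sum_balances=0
After txn 2: dr=466 cr=466 sum_balances=0
After txn 3: dr=409 cr=419 sum_balances=-10
After txn 4: dr=104 cr=104 sum_balances=-10
After txn 5: dr=70 cr=70 sum_balances=-10
After txn 6: dr=469 cr=469 sum_balances=-10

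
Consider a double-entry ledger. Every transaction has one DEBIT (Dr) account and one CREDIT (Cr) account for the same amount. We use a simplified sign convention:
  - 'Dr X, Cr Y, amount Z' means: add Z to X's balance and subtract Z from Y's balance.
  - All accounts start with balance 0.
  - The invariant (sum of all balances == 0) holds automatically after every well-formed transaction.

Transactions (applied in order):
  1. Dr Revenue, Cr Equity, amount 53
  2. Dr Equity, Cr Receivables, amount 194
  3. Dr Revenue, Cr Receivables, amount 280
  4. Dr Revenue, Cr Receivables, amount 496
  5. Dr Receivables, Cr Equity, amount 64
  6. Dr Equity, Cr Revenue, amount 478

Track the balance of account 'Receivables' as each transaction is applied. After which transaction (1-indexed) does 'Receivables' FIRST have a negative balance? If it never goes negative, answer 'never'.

After txn 1: Receivables=0
After txn 2: Receivables=-194

Answer: 2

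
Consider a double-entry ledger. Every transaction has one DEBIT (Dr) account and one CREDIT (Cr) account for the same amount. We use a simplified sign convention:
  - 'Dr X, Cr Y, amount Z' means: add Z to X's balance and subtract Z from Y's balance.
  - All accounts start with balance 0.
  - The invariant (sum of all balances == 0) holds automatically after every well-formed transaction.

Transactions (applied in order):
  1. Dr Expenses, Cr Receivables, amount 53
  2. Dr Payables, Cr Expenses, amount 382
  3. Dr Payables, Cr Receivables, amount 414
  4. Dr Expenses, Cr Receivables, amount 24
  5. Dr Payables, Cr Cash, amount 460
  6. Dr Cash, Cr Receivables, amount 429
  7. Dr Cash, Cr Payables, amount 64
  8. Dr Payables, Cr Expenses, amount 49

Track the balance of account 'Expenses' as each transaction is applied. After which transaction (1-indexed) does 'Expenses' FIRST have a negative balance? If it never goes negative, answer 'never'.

After txn 1: Expenses=53
After txn 2: Expenses=-329

Answer: 2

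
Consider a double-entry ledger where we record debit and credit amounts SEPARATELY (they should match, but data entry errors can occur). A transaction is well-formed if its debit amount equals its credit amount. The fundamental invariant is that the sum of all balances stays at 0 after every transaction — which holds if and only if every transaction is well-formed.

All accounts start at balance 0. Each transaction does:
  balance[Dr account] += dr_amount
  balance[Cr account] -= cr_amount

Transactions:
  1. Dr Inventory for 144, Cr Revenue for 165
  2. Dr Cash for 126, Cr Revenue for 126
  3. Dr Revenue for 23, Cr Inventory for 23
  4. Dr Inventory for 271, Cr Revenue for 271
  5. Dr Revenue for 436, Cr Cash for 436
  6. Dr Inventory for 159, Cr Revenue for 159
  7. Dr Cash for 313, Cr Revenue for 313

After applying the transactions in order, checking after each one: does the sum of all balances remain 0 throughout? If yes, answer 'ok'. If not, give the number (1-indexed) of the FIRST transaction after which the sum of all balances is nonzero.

Answer: 1

Derivation:
After txn 1: dr=144 cr=165 sum_balances=-21
After txn 2: dr=126 cr=126 sum_balances=-21
After txn 3: dr=23 cr=23 sum_balances=-21
After txn 4: dr=271 cr=271 sum_balances=-21
After txn 5: dr=436 cr=436 sum_balances=-21
After txn 6: dr=159 cr=159 sum_balances=-21
After txn 7: dr=313 cr=313 sum_balances=-21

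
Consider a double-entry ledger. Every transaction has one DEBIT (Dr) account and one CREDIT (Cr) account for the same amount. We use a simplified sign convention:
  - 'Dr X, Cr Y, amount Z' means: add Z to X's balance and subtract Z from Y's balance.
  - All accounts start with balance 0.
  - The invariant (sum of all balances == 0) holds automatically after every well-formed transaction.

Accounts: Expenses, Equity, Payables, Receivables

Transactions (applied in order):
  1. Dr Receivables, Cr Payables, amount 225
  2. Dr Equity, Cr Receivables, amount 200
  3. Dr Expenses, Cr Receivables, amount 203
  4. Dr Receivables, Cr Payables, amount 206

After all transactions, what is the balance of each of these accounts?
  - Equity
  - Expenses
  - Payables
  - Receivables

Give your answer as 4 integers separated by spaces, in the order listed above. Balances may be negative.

After txn 1 (Dr Receivables, Cr Payables, amount 225): Payables=-225 Receivables=225
After txn 2 (Dr Equity, Cr Receivables, amount 200): Equity=200 Payables=-225 Receivables=25
After txn 3 (Dr Expenses, Cr Receivables, amount 203): Equity=200 Expenses=203 Payables=-225 Receivables=-178
After txn 4 (Dr Receivables, Cr Payables, amount 206): Equity=200 Expenses=203 Payables=-431 Receivables=28

Answer: 200 203 -431 28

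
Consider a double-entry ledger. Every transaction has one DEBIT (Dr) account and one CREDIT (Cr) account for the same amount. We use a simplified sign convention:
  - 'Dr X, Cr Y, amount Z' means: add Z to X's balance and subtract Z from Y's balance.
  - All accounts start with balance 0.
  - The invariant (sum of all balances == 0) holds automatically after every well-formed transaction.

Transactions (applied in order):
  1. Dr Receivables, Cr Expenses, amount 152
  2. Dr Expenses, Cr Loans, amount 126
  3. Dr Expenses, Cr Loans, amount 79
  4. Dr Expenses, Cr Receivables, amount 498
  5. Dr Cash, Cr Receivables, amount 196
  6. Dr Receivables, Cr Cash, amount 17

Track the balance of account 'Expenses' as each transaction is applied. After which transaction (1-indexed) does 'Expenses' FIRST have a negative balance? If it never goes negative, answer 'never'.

After txn 1: Expenses=-152

Answer: 1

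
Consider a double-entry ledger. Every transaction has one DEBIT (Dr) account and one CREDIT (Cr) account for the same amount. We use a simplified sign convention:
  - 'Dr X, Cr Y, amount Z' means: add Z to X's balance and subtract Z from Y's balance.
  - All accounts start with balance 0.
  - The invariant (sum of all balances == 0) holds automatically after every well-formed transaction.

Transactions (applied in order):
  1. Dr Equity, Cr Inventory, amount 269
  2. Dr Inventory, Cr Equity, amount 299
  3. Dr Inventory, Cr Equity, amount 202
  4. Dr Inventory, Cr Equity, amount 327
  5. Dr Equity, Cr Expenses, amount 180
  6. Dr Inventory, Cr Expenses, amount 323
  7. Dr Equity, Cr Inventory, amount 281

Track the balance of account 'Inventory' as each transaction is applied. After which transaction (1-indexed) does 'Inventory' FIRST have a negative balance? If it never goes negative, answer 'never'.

After txn 1: Inventory=-269

Answer: 1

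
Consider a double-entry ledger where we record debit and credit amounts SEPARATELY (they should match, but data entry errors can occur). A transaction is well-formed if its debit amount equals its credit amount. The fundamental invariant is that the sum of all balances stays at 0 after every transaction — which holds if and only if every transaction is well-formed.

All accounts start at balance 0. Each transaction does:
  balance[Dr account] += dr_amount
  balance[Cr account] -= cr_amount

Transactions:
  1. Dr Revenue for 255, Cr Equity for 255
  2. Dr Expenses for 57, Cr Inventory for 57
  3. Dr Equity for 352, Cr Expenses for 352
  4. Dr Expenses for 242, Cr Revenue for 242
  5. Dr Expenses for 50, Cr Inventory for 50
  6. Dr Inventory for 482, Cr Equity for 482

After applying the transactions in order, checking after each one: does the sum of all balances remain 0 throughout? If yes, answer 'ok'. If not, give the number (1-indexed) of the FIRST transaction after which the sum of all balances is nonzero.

After txn 1: dr=255 cr=255 sum_balances=0
After txn 2: dr=57 cr=57 sum_balances=0
After txn 3: dr=352 cr=352 sum_balances=0
After txn 4: dr=242 cr=242 sum_balances=0
After txn 5: dr=50 cr=50 sum_balances=0
After txn 6: dr=482 cr=482 sum_balances=0

Answer: ok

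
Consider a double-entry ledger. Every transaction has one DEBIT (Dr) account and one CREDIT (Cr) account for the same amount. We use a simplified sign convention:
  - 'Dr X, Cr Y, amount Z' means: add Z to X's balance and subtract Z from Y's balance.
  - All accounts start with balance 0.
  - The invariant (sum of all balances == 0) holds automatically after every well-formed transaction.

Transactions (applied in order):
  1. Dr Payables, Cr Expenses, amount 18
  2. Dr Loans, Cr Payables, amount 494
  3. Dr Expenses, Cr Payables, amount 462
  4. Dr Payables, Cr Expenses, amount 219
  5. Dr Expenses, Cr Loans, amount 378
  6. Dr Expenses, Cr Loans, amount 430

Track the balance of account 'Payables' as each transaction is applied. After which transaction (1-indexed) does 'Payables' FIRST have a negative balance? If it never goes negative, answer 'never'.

Answer: 2

Derivation:
After txn 1: Payables=18
After txn 2: Payables=-476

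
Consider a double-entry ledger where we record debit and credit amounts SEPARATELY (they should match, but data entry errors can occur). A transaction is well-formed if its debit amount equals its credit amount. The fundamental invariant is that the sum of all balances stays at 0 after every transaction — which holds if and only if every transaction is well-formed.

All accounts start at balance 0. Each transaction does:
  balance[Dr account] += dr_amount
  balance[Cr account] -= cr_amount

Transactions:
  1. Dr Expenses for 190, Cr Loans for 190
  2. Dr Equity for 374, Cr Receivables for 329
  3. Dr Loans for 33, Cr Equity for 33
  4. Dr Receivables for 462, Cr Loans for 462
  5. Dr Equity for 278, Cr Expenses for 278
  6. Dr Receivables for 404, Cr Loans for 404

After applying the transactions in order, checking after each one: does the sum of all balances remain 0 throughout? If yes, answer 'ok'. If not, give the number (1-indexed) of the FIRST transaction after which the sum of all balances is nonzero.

After txn 1: dr=190 cr=190 sum_balances=0
After txn 2: dr=374 cr=329 sum_balances=45
After txn 3: dr=33 cr=33 sum_balances=45
After txn 4: dr=462 cr=462 sum_balances=45
After txn 5: dr=278 cr=278 sum_balances=45
After txn 6: dr=404 cr=404 sum_balances=45

Answer: 2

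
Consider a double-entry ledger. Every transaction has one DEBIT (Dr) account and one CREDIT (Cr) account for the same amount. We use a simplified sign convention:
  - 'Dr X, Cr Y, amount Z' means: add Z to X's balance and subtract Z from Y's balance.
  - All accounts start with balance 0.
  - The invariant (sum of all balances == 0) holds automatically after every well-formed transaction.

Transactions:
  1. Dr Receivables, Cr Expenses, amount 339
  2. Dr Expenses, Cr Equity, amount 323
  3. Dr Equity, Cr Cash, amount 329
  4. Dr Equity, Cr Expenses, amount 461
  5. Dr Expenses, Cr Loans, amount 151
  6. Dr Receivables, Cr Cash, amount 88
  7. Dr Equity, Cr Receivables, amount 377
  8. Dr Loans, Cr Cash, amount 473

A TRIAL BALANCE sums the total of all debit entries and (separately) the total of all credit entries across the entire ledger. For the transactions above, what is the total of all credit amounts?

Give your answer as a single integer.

Answer: 2541

Derivation:
Txn 1: credit+=339
Txn 2: credit+=323
Txn 3: credit+=329
Txn 4: credit+=461
Txn 5: credit+=151
Txn 6: credit+=88
Txn 7: credit+=377
Txn 8: credit+=473
Total credits = 2541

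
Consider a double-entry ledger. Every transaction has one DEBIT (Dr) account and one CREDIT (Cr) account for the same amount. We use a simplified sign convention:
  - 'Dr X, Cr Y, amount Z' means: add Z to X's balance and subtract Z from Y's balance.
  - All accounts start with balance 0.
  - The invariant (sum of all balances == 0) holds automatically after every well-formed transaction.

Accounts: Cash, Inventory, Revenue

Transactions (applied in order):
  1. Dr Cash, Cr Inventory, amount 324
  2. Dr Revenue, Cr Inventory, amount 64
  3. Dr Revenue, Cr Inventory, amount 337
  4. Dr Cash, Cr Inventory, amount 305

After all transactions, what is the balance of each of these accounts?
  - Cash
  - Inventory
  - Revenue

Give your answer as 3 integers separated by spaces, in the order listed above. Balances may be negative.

After txn 1 (Dr Cash, Cr Inventory, amount 324): Cash=324 Inventory=-324
After txn 2 (Dr Revenue, Cr Inventory, amount 64): Cash=324 Inventory=-388 Revenue=64
After txn 3 (Dr Revenue, Cr Inventory, amount 337): Cash=324 Inventory=-725 Revenue=401
After txn 4 (Dr Cash, Cr Inventory, amount 305): Cash=629 Inventory=-1030 Revenue=401

Answer: 629 -1030 401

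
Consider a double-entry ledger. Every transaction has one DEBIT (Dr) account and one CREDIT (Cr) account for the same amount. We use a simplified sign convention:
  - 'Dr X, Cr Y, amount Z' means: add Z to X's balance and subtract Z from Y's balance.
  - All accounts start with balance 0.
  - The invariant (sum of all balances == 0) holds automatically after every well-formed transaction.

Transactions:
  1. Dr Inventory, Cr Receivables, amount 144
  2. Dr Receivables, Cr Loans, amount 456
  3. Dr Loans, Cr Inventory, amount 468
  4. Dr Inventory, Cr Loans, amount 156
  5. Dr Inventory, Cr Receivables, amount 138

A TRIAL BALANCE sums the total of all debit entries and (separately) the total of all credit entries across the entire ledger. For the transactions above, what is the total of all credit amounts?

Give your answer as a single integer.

Answer: 1362

Derivation:
Txn 1: credit+=144
Txn 2: credit+=456
Txn 3: credit+=468
Txn 4: credit+=156
Txn 5: credit+=138
Total credits = 1362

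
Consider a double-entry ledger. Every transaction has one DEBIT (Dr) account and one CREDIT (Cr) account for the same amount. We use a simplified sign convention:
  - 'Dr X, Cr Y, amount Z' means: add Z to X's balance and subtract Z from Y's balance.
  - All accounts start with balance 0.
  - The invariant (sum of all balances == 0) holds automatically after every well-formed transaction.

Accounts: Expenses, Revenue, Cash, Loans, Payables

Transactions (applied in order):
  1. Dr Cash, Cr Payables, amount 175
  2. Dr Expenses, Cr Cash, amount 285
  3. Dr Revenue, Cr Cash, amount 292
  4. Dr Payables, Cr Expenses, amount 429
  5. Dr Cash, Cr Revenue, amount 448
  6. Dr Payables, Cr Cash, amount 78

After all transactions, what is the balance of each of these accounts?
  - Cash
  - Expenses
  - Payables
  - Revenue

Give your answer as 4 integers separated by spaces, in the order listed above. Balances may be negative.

After txn 1 (Dr Cash, Cr Payables, amount 175): Cash=175 Payables=-175
After txn 2 (Dr Expenses, Cr Cash, amount 285): Cash=-110 Expenses=285 Payables=-175
After txn 3 (Dr Revenue, Cr Cash, amount 292): Cash=-402 Expenses=285 Payables=-175 Revenue=292
After txn 4 (Dr Payables, Cr Expenses, amount 429): Cash=-402 Expenses=-144 Payables=254 Revenue=292
After txn 5 (Dr Cash, Cr Revenue, amount 448): Cash=46 Expenses=-144 Payables=254 Revenue=-156
After txn 6 (Dr Payables, Cr Cash, amount 78): Cash=-32 Expenses=-144 Payables=332 Revenue=-156

Answer: -32 -144 332 -156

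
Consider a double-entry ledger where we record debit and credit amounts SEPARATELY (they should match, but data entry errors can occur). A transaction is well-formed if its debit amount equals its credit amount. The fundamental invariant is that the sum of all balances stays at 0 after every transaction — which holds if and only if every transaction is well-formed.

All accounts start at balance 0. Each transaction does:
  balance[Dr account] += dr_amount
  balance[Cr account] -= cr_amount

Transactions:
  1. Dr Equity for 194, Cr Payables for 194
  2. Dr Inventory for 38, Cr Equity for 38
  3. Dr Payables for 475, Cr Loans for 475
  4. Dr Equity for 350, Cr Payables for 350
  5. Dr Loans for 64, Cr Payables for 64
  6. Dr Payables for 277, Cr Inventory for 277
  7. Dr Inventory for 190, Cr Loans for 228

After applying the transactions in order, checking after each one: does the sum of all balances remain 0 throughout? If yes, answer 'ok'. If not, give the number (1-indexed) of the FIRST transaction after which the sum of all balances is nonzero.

After txn 1: dr=194 cr=194 sum_balances=0
After txn 2: dr=38 cr=38 sum_balances=0
After txn 3: dr=475 cr=475 sum_balances=0
After txn 4: dr=350 cr=350 sum_balances=0
After txn 5: dr=64 cr=64 sum_balances=0
After txn 6: dr=277 cr=277 sum_balances=0
After txn 7: dr=190 cr=228 sum_balances=-38

Answer: 7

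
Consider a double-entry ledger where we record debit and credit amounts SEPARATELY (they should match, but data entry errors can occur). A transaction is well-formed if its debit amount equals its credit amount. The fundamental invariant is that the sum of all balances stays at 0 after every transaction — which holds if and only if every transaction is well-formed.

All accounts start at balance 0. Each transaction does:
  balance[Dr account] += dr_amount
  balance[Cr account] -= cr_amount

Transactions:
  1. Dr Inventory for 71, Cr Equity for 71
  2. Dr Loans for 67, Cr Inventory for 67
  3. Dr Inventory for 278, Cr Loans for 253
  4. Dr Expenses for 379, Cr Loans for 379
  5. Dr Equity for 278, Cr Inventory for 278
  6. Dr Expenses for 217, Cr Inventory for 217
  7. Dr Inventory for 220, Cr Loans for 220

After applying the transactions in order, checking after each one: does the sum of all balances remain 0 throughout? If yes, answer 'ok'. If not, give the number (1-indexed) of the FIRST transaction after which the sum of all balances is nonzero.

Answer: 3

Derivation:
After txn 1: dr=71 cr=71 sum_balances=0
After txn 2: dr=67 cr=67 sum_balances=0
After txn 3: dr=278 cr=253 sum_balances=25
After txn 4: dr=379 cr=379 sum_balances=25
After txn 5: dr=278 cr=278 sum_balances=25
After txn 6: dr=217 cr=217 sum_balances=25
After txn 7: dr=220 cr=220 sum_balances=25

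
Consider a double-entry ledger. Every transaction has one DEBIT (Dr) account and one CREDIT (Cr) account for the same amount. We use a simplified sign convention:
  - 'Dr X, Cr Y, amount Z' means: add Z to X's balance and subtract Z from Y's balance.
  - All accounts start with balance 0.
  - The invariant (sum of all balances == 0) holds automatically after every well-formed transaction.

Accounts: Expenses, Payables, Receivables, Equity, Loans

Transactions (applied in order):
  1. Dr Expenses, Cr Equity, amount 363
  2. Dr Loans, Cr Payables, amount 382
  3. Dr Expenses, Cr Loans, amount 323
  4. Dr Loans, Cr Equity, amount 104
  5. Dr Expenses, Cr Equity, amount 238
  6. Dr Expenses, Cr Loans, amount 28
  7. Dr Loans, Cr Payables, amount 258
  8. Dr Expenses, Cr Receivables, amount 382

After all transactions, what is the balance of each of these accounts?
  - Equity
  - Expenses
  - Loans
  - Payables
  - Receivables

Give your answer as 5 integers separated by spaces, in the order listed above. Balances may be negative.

After txn 1 (Dr Expenses, Cr Equity, amount 363): Equity=-363 Expenses=363
After txn 2 (Dr Loans, Cr Payables, amount 382): Equity=-363 Expenses=363 Loans=382 Payables=-382
After txn 3 (Dr Expenses, Cr Loans, amount 323): Equity=-363 Expenses=686 Loans=59 Payables=-382
After txn 4 (Dr Loans, Cr Equity, amount 104): Equity=-467 Expenses=686 Loans=163 Payables=-382
After txn 5 (Dr Expenses, Cr Equity, amount 238): Equity=-705 Expenses=924 Loans=163 Payables=-382
After txn 6 (Dr Expenses, Cr Loans, amount 28): Equity=-705 Expenses=952 Loans=135 Payables=-382
After txn 7 (Dr Loans, Cr Payables, amount 258): Equity=-705 Expenses=952 Loans=393 Payables=-640
After txn 8 (Dr Expenses, Cr Receivables, amount 382): Equity=-705 Expenses=1334 Loans=393 Payables=-640 Receivables=-382

Answer: -705 1334 393 -640 -382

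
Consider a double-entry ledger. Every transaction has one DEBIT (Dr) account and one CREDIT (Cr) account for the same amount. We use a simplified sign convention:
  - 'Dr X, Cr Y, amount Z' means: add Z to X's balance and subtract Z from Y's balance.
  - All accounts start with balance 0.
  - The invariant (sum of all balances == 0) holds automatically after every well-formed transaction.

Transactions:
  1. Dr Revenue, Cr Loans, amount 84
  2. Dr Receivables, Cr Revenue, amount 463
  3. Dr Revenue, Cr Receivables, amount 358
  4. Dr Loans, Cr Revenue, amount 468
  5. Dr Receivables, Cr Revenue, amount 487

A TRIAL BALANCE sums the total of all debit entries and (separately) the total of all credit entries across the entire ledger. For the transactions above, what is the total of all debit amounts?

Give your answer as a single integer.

Txn 1: debit+=84
Txn 2: debit+=463
Txn 3: debit+=358
Txn 4: debit+=468
Txn 5: debit+=487
Total debits = 1860

Answer: 1860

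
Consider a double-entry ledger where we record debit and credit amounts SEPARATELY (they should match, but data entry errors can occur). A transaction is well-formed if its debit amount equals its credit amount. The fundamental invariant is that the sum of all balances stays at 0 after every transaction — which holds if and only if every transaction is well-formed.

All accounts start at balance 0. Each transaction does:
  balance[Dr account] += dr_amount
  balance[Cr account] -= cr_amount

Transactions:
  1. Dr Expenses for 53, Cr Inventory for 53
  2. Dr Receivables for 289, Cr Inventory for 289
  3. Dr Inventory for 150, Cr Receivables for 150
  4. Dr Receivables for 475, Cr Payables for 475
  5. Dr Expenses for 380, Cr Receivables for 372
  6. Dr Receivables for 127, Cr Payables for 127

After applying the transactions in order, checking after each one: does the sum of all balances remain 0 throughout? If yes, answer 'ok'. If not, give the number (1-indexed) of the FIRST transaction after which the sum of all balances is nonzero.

After txn 1: dr=53 cr=53 sum_balances=0
After txn 2: dr=289 cr=289 sum_balances=0
After txn 3: dr=150 cr=150 sum_balances=0
After txn 4: dr=475 cr=475 sum_balances=0
After txn 5: dr=380 cr=372 sum_balances=8
After txn 6: dr=127 cr=127 sum_balances=8

Answer: 5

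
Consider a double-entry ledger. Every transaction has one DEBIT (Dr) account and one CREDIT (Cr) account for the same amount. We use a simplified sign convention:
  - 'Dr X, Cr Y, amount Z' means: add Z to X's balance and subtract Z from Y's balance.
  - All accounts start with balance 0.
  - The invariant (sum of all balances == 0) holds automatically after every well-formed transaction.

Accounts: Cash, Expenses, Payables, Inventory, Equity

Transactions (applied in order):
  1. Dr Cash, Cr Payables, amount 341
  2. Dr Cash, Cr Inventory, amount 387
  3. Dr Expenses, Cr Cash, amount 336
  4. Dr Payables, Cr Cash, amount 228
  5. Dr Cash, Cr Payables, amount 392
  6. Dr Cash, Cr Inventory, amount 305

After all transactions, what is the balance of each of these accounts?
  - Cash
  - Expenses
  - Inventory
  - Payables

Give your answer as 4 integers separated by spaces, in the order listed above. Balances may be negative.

After txn 1 (Dr Cash, Cr Payables, amount 341): Cash=341 Payables=-341
After txn 2 (Dr Cash, Cr Inventory, amount 387): Cash=728 Inventory=-387 Payables=-341
After txn 3 (Dr Expenses, Cr Cash, amount 336): Cash=392 Expenses=336 Inventory=-387 Payables=-341
After txn 4 (Dr Payables, Cr Cash, amount 228): Cash=164 Expenses=336 Inventory=-387 Payables=-113
After txn 5 (Dr Cash, Cr Payables, amount 392): Cash=556 Expenses=336 Inventory=-387 Payables=-505
After txn 6 (Dr Cash, Cr Inventory, amount 305): Cash=861 Expenses=336 Inventory=-692 Payables=-505

Answer: 861 336 -692 -505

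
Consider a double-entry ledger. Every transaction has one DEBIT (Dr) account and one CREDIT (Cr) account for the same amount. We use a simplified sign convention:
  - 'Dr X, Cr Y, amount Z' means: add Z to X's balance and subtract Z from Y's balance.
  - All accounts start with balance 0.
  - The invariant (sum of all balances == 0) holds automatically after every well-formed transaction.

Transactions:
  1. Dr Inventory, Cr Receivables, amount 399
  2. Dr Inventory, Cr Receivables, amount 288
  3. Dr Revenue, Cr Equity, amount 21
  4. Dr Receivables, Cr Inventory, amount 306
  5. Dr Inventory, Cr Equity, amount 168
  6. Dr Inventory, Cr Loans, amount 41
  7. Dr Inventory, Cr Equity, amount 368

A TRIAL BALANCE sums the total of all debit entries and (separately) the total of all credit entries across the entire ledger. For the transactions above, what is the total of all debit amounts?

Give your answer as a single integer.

Answer: 1591

Derivation:
Txn 1: debit+=399
Txn 2: debit+=288
Txn 3: debit+=21
Txn 4: debit+=306
Txn 5: debit+=168
Txn 6: debit+=41
Txn 7: debit+=368
Total debits = 1591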